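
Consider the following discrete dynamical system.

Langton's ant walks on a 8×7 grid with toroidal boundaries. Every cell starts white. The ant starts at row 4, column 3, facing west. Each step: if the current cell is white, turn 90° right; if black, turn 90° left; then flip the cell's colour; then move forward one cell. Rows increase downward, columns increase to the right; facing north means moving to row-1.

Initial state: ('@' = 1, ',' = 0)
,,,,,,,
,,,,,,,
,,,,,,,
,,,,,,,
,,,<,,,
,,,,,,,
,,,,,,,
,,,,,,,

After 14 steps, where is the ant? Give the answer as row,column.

[0] ,,,,,,,
,,,,,,,
,,,,,,,
,,,,,,,
,,,<,,,
,,,,,,,
,,,,,,,
,,,,,,,
[1] ,,,,,,,
,,,,,,,
,,,,,,,
,,,^,,,
,,,@,,,
,,,,,,,
,,,,,,,
,,,,,,,
[2] ,,,,,,,
,,,,,,,
,,,,,,,
,,,@>,,
,,,@,,,
,,,,,,,
,,,,,,,
,,,,,,,
[3] ,,,,,,,
,,,,,,,
,,,,,,,
,,,@@,,
,,,@v,,
,,,,,,,
,,,,,,,
,,,,,,,
[4] ,,,,,,,
,,,,,,,
,,,,,,,
,,,@@,,
,,,<@,,
,,,,,,,
,,,,,,,
,,,,,,,
[5] ,,,,,,,
,,,,,,,
,,,,,,,
,,,@@,,
,,,,@,,
,,,v,,,
,,,,,,,
,,,,,,,
[6] ,,,,,,,
,,,,,,,
,,,,,,,
,,,@@,,
,,,,@,,
,,<@,,,
,,,,,,,
,,,,,,,
[7] ,,,,,,,
,,,,,,,
,,,,,,,
,,,@@,,
,,^,@,,
,,@@,,,
,,,,,,,
,,,,,,,
[8] ,,,,,,,
,,,,,,,
,,,,,,,
,,,@@,,
,,@>@,,
,,@@,,,
,,,,,,,
,,,,,,,
[9] ,,,,,,,
,,,,,,,
,,,,,,,
,,,@@,,
,,@@@,,
,,@v,,,
,,,,,,,
,,,,,,,
[10] ,,,,,,,
,,,,,,,
,,,,,,,
,,,@@,,
,,@@@,,
,,@,>,,
,,,,,,,
,,,,,,,
[11] ,,,,,,,
,,,,,,,
,,,,,,,
,,,@@,,
,,@@@,,
,,@,@,,
,,,,v,,
,,,,,,,
[12] ,,,,,,,
,,,,,,,
,,,,,,,
,,,@@,,
,,@@@,,
,,@,@,,
,,,<@,,
,,,,,,,
[13] ,,,,,,,
,,,,,,,
,,,,,,,
,,,@@,,
,,@@@,,
,,@^@,,
,,,@@,,
,,,,,,,
[14] ,,,,,,,
,,,,,,,
,,,,,,,
,,,@@,,
,,@@@,,
,,@@>,,
,,,@@,,
,,,,,,,

5,4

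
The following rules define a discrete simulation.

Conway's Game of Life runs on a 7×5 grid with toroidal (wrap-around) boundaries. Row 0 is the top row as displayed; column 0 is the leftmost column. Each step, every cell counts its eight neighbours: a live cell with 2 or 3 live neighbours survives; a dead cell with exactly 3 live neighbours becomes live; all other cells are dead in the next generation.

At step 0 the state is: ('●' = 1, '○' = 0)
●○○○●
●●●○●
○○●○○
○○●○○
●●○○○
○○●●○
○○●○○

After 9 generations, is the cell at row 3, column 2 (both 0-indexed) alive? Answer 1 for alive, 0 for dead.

step 0: ●○○○●
●●●○●
○○●○○
○○●○○
●●○○○
○○●●○
○○●○○
step 1: ○○●○●
○○●○●
●○●○○
○○●○○
○●○●○
○○●●○
○●●○●
step 2: ○○●○●
●○●○●
○○●○○
○○●●○
○●○●○
●○○○●
●●○○●
step 3: ○○●○○
●○●○●
○○●○●
○●○●○
●●○●○
○○●●○
○●○○○
step 4: ●○●●○
●○●○●
○○●○●
○●○●○
●●○●○
●○○●●
○●○●○
step 5: ●○○○○
●○●○○
○○●○●
○●○●○
○●○●○
○○○●○
○●○○○
step 6: ●○○○○
●○○●●
●○●○●
●●○●●
○○○●●
○○○○○
○○○○○
step 7: ●○○○○
○○○●○
○○●○○
○●○○○
○○●●○
○○○○○
○○○○○
step 8: ○○○○○
○○○○○
○○●○○
○●○●○
○○●○○
○○○○○
○○○○○
step 9: ○○○○○
○○○○○
○○●○○
○●○●○
○○●○○
○○○○○
○○○○○

0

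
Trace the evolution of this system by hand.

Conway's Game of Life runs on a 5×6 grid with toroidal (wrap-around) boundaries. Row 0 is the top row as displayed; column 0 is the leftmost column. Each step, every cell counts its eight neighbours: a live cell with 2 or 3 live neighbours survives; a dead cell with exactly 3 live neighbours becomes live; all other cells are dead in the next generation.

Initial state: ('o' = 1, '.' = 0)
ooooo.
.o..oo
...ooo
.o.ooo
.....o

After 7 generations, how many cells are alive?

gen 0: ooooo.
.o..oo
...ooo
.o.ooo
.....o
gen 1: .ooo..
.o....
......
..oo..
......
gen 2: .oo...
.o....
..o...
......
.o....
gen 3: ooo...
.o....
......
......
.oo...
gen 4: o.....
ooo...
......
......
o.o...
gen 5: o.o..o
oo....
.o....
......
.o....
gen 6: ..o..o
..o..o
oo....
......
oo....
gen 7: ..o..o
..o..o
oo....
......
oo....

8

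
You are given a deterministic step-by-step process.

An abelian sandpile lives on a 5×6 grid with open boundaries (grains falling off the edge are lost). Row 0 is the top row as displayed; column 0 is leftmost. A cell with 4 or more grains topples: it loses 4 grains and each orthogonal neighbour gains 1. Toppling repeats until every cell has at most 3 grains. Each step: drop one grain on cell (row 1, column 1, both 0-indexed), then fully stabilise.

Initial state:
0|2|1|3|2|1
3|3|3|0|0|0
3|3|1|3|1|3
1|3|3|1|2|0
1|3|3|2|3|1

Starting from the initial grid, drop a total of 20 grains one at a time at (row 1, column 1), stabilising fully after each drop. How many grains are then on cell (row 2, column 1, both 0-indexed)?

3

k=0  0|2|1|3|2|1
3|3|3|0|0|0
3|3|1|3|1|3
1|3|3|1|2|0
1|3|3|2|3|1
k=1  1|3|2|3|2|1
1|3|1|2|0|0
1|3|1|0|2|3
3|2|2|3|2|0
2|1|1|3|3|1
k=2  2|0|3|3|2|1
2|2|2|2|0|0
2|0|2|0|2|3
3|3|2|3|2|0
2|1|1|3|3|1
k=3  2|0|3|3|2|1
2|3|2|2|0|0
2|0|2|0|2|3
3|3|2|3|2|0
2|1|1|3|3|1
k=4  2|1|3|3|2|1
3|0|3|2|0|0
2|1|2|0|2|3
3|3|2|3|2|0
2|1|1|3|3|1
k=5  2|1|3|3|2|1
3|1|3|2|0|0
2|1|2|0|2|3
3|3|2|3|2|0
2|1|1|3|3|1
k=6  2|1|3|3|2|1
3|2|3|2|0|0
2|1|2|0|2|3
3|3|2|3|2|0
2|1|1|3|3|1
k=7  2|1|3|3|2|1
3|3|3|2|0|0
2|1|2|0|2|3
3|3|2|3|2|0
2|1|1|3|3|1
k=8  3|3|1|1|3|1
0|2|2|0|1|0
3|2|3|1|2|3
3|3|2|3|2|0
2|1|1|3|3|1
k=9  3|3|1|1|3|1
0|3|2|0|1|0
3|2|3|1|2|3
3|3|2|3|2|0
2|1|1|3|3|1
k=10  0|1|2|1|3|1
2|1|3|0|1|0
3|3|3|1|2|3
3|3|2|3|2|0
2|1|1|3|3|1
k=11  0|1|2|1|3|1
2|2|3|0|1|0
3|3|3|1|2|3
3|3|2|3|2|0
2|1|1|3|3|1
k=12  0|1|2|1|3|1
2|3|3|0|1|0
3|3|3|1|2|3
3|3|2|3|2|0
2|1|1|3|3|1
k=13  1|2|3|1|3|1
0|3|1|1|1|0
2|3|2|3|3|3
1|2|1|2|0|1
3|2|3|1|1|2
k=14  1|3|3|1|3|1
1|1|2|1|1|0
3|0|3|3|3|3
1|3|1|2|0|1
3|2|3|1|1|2
k=15  1|3|3|1|3|1
1|2|2|1|1|0
3|0|3|3|3|3
1|3|1|2|0|1
3|2|3|1|1|2
k=16  1|3|3|1|3|1
1|3|2|1|1|0
3|0|3|3|3|3
1|3|1|2|0|1
3|2|3|1|1|2
k=17  2|1|1|2|3|1
2|2|1|3|2|1
3|2|1|1|1|0
1|3|2|3|1|2
3|2|3|1|1|2
k=18  2|1|1|2|3|1
2|3|1|3|2|1
3|2|1|1|1|0
1|3|2|3|1|2
3|2|3|1|1|2
k=19  2|2|1|2|3|1
3|0|2|3|2|1
3|3|1|1|1|0
1|3|2|3|1|2
3|2|3|1|1|2
k=20  2|2|1|2|3|1
3|1|2|3|2|1
3|3|1|1|1|0
1|3|2|3|1|2
3|2|3|1|1|2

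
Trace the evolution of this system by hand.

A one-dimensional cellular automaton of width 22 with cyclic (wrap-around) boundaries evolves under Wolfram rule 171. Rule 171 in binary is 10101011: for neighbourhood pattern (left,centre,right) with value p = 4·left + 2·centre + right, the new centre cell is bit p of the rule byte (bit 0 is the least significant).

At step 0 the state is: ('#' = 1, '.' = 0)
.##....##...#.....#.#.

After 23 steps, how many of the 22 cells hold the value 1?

0) .##....##...#.....#.#.
1) ##..####..##..####.#..
2) #..####..##..####.#..#
3) ..####..##..####.#..##
4) .####..##..####.#..##.
5) ####..##..####.#..##..
6) ###..##..####.#..##..#
7) ##..##..####.#..##..##
8) #..##..####.#..##..###
9) ..##..####.#..##..####
10) .##..####.#..##..####.
11) ##..####.#..##..####..
12) #..####.#..##..####..#
13) ..####.#..##..####..##
14) .####.#..##..####..##.
15) ####.#..##..####..##..
16) ###.#..##..####..##..#
17) ##.#..##..####..##..##
18) #.#..##..####..##..###
19) .#..##..####..##..####
20) #..##..####..##..####.
21) ..##..####..##..####.#
22) .##..####..##..####.#.
23) ##..####..##..####.#..

13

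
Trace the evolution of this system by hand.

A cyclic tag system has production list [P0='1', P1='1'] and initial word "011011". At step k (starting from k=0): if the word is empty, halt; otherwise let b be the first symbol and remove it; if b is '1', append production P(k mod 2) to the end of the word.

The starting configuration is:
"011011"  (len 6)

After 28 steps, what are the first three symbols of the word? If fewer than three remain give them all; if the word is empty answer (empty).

111

0) "011011"  (len 6)
1) "11011"  (len 5)
2) "10111"  (len 5)
3) "01111"  (len 5)
4) "1111"  (len 4)
5) "1111"  (len 4)
6) "1111"  (len 4)
7) "1111"  (len 4)
8) "1111"  (len 4)
9) "1111"  (len 4)
10) "1111"  (len 4)
11) "1111"  (len 4)
12) "1111"  (len 4)
13) "1111"  (len 4)
14) "1111"  (len 4)
15) "1111"  (len 4)
16) "1111"  (len 4)
17) "1111"  (len 4)
18) "1111"  (len 4)
19) "1111"  (len 4)
20) "1111"  (len 4)
21) "1111"  (len 4)
22) "1111"  (len 4)
23) "1111"  (len 4)
24) "1111"  (len 4)
25) "1111"  (len 4)
26) "1111"  (len 4)
27) "1111"  (len 4)
28) "1111"  (len 4)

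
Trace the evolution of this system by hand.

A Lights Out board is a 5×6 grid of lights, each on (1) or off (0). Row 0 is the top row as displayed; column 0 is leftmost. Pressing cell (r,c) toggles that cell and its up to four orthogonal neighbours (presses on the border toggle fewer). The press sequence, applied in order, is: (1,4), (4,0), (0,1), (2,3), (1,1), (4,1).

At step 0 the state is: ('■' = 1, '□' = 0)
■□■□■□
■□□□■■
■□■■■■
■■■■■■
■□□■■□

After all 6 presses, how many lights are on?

12

t=0: ■□■□■□
■□□□■■
■□■■■■
■■■■■■
■□□■■□
t=1: ■□■□□□
■□□■□□
■□■■□■
■■■■■■
■□□■■□
t=2: ■□■□□□
■□□■□□
■□■■□■
□■■■■■
□■□■■□
t=3: □■□□□□
■■□■□□
■□■■□■
□■■■■■
□■□■■□
t=4: □■□□□□
■■□□□□
■□□□■■
□■■□■■
□■□■■□
t=5: □□□□□□
□□■□□□
■■□□■■
□■■□■■
□■□■■□
t=6: □□□□□□
□□■□□□
■■□□■■
□□■□■■
■□■■■□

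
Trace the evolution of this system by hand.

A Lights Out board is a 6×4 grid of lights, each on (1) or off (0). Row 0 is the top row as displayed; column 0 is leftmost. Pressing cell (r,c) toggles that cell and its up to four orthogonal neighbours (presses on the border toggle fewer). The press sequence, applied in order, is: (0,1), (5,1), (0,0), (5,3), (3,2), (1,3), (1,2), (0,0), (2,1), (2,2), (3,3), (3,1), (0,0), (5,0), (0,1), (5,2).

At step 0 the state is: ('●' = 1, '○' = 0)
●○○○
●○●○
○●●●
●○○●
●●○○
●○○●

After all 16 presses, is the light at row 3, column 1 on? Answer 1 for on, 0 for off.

0) ●○○○
●○●○
○●●●
●○○●
●●○○
●○○●
1) ○●●○
●●●○
○●●●
●○○●
●●○○
●○○●
2) ○●●○
●●●○
○●●●
●○○●
●○○○
○●●●
3) ●○●○
○●●○
○●●●
●○○●
●○○○
○●●●
4) ●○●○
○●●○
○●●●
●○○●
●○○●
○●○○
5) ●○●○
○●●○
○●○●
●●●○
●○●●
○●○○
6) ●○●●
○●○●
○●○○
●●●○
●○●●
○●○○
7) ●○○●
○○●○
○●●○
●●●○
●○●●
○●○○
8) ○●○●
●○●○
○●●○
●●●○
●○●●
○●○○
9) ○●○●
●●●○
●○○○
●○●○
●○●●
○●○○
10) ○●○●
●●○○
●●●●
●○○○
●○●●
○●○○
11) ○●○●
●●○○
●●●○
●○●●
●○●○
○●○○
12) ○●○●
●●○○
●○●○
○●○●
●●●○
○●○○
13) ●○○●
○●○○
●○●○
○●○●
●●●○
○●○○
14) ●○○●
○●○○
●○●○
○●○●
○●●○
●○○○
15) ○●●●
○○○○
●○●○
○●○●
○●●○
●○○○
16) ○●●●
○○○○
●○●○
○●○●
○●○○
●●●●

1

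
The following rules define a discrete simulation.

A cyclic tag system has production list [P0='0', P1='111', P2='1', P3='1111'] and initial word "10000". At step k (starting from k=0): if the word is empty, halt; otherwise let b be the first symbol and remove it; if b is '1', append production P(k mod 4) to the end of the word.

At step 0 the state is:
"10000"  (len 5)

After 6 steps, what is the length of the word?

0

t=0: "10000"  (len 5)
t=1: "00000"  (len 5)
t=2: "0000"  (len 4)
t=3: "000"  (len 3)
t=4: "00"  (len 2)
t=5: "0"  (len 1)
t=6: (halted — word empty)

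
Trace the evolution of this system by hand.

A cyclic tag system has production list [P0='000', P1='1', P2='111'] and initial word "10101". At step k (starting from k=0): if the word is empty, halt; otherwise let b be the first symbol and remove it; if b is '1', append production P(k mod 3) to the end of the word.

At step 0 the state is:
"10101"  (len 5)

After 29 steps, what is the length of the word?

18

step 0: "10101"  (len 5)
step 1: "0101000"  (len 7)
step 2: "101000"  (len 6)
step 3: "01000111"  (len 8)
step 4: "1000111"  (len 7)
step 5: "0001111"  (len 7)
step 6: "001111"  (len 6)
step 7: "01111"  (len 5)
step 8: "1111"  (len 4)
step 9: "111111"  (len 6)
step 10: "11111000"  (len 8)
step 11: "11110001"  (len 8)
step 12: "1110001111"  (len 10)
step 13: "110001111000"  (len 12)
step 14: "100011110001"  (len 12)
step 15: "00011110001111"  (len 14)
step 16: "0011110001111"  (len 13)
step 17: "011110001111"  (len 12)
step 18: "11110001111"  (len 11)
step 19: "1110001111000"  (len 13)
step 20: "1100011110001"  (len 13)
step 21: "100011110001111"  (len 15)
step 22: "00011110001111000"  (len 17)
step 23: "0011110001111000"  (len 16)
step 24: "011110001111000"  (len 15)
step 25: "11110001111000"  (len 14)
step 26: "11100011110001"  (len 14)
step 27: "1100011110001111"  (len 16)
step 28: "100011110001111000"  (len 18)
step 29: "000111100011110001"  (len 18)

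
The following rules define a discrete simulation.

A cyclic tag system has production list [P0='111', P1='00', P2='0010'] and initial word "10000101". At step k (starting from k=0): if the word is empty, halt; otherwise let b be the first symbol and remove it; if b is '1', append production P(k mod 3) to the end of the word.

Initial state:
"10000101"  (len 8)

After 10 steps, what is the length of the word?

step 0: "10000101"  (len 8)
step 1: "0000101111"  (len 10)
step 2: "000101111"  (len 9)
step 3: "00101111"  (len 8)
step 4: "0101111"  (len 7)
step 5: "101111"  (len 6)
step 6: "011110010"  (len 9)
step 7: "11110010"  (len 8)
step 8: "111001000"  (len 9)
step 9: "110010000010"  (len 12)
step 10: "10010000010111"  (len 14)

14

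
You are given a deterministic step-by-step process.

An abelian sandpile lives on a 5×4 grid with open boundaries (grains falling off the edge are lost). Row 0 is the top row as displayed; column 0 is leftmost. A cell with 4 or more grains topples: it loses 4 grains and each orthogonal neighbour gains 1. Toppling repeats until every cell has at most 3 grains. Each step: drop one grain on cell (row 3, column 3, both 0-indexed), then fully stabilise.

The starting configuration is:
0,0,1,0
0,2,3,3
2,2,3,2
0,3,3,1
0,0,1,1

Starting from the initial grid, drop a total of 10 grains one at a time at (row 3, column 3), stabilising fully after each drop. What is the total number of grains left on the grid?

27

step 0: 0,0,1,0
0,2,3,3
2,2,3,2
0,3,3,1
0,0,1,1
step 1: 0,0,1,0
0,2,3,3
2,2,3,2
0,3,3,2
0,0,1,1
step 2: 0,0,1,0
0,2,3,3
2,2,3,2
0,3,3,3
0,0,1,1
step 3: 0,1,2,1
1,0,2,1
3,1,3,1
1,1,2,2
0,1,2,2
step 4: 0,1,2,1
1,0,2,1
3,1,3,1
1,1,2,3
0,1,2,2
step 5: 0,1,2,1
1,0,2,1
3,1,3,2
1,1,3,0
0,1,2,3
step 6: 0,1,2,1
1,0,2,1
3,1,3,2
1,1,3,1
0,1,2,3
step 7: 0,1,2,1
1,0,2,1
3,1,3,2
1,1,3,2
0,1,2,3
step 8: 0,1,2,1
1,0,2,1
3,1,3,2
1,1,3,3
0,1,2,3
step 9: 0,1,2,1
1,0,3,2
3,2,1,0
1,2,2,3
0,2,0,1
step 10: 0,1,2,1
1,0,3,2
3,2,1,1
1,2,3,0
0,2,0,2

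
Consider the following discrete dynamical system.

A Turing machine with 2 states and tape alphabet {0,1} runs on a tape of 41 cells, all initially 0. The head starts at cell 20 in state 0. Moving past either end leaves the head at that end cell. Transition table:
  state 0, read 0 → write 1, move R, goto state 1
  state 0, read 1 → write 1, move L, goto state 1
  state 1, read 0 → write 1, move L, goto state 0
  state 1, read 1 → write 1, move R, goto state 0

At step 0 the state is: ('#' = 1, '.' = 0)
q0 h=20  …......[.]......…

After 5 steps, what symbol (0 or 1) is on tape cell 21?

k=0  q0 h=20  …......[.]......…
k=1  q1 h=21  ….....#[.]......…
k=2  q0 h=20  …......[#]#.....…
k=3  q1 h=19  …......[.]##....…
k=4  q0 h=18  …......[.]###...…
k=5  q1 h=19  ….....#[#]##....…

1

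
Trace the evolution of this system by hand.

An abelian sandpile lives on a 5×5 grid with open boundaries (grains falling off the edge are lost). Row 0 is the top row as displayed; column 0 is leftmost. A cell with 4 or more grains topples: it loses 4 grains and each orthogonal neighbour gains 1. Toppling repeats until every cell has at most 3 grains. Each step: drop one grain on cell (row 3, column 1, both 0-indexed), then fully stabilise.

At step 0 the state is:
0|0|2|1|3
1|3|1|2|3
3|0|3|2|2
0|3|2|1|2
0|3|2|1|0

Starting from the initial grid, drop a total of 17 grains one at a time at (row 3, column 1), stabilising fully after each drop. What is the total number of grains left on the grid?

52

k=0  0|0|2|1|3
1|3|1|2|3
3|0|3|2|2
0|3|2|1|2
0|3|2|1|0
k=1  0|0|2|1|3
1|3|1|2|3
3|1|3|2|2
1|1|3|1|2
1|0|3|1|0
k=2  0|0|2|1|3
1|3|1|2|3
3|1|3|2|2
1|2|3|1|2
1|0|3|1|0
k=3  0|0|2|1|3
1|3|1|2|3
3|1|3|2|2
1|3|3|1|2
1|0|3|1|0
k=4  0|0|2|1|3
1|3|2|2|3
3|3|0|3|2
2|1|2|2|2
1|2|0|2|0
k=5  0|0|2|1|3
1|3|2|2|3
3|3|0|3|2
2|2|2|2|2
1|2|0|2|0
k=6  0|0|2|1|3
1|3|2|2|3
3|3|0|3|2
2|3|2|2|2
1|2|0|2|0
k=7  0|1|2|1|3
3|0|3|2|3
1|2|1|3|2
0|2|3|2|2
2|3|0|2|0
k=8  0|1|2|1|3
3|0|3|2|3
1|2|1|3|2
0|3|3|2|2
2|3|0|2|0
k=9  0|1|2|1|3
3|0|3|2|3
1|3|2|3|2
1|2|0|3|2
3|0|2|2|0
k=10  0|1|2|1|3
3|0|3|2|3
1|3|2|3|2
1|3|0|3|2
3|0|2|2|0
k=11  0|1|2|1|3
3|1|3|2|3
2|0|3|3|2
2|1|1|3|2
3|1|2|2|0
k=12  0|1|2|1|3
3|1|3|2|3
2|0|3|3|2
2|2|1|3|2
3|1|2|2|0
k=13  0|1|2|1|3
3|1|3|2|3
2|0|3|3|2
2|3|1|3|2
3|1|2|2|0
k=14  0|1|2|1|3
3|1|3|2|3
2|1|3|3|2
3|0|2|3|2
3|2|2|2|0
k=15  0|1|2|1|3
3|1|3|2|3
2|1|3|3|2
3|1|2|3|2
3|2|2|2|0
k=16  0|1|2|1|3
3|1|3|2|3
2|1|3|3|2
3|2|2|3|2
3|2|2|2|0
k=17  0|1|2|1|3
3|1|3|2|3
2|1|3|3|2
3|3|2|3|2
3|2|2|2|0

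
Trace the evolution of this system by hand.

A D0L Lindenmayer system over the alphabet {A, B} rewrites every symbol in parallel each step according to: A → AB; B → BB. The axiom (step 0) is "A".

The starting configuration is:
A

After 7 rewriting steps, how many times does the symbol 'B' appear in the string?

127

step 0: A
step 1: AB
step 2: ABBB
step 3: ABBBBBBB
step 4: ABBBBBBBBBBBBBBB
step 5: ABBBBBBBBBBBBBBBBBBBBBBBBBBBBBBB
step 6: ABBBBBBBBBBBBBBBBBBBBBBBBBBBBBBBBBBBBBBBBBBBBBBBBBBBBBBBBBBBBBBB
step 7: ABBBBBBBBBBBBBBBBBBBBBBBBBBBBBBBBBBBBBBBBBBBBBBBBBBBBBBBBB…BBBBBBBBBBBBBBBBBBBBBBBBBBBBBBBBBBBBBBBBBBBBBBBBBBBBBBBBBB  (len 128)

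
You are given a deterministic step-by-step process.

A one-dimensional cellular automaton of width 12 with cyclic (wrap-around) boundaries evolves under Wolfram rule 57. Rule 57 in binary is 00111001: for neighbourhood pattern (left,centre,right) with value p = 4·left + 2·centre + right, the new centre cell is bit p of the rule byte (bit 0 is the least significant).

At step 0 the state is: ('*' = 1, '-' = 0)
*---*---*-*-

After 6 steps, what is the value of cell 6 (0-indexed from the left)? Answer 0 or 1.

step 0: *---*---*-*-
step 1: -**--**--*-*
step 2: **-*-*-*--*-
step 3: *-*-*-*-*--*
step 4: -*-*-*-*-*-*
step 5: *-*-*-*-*-*-
step 6: -*-*-*-*-*-*

0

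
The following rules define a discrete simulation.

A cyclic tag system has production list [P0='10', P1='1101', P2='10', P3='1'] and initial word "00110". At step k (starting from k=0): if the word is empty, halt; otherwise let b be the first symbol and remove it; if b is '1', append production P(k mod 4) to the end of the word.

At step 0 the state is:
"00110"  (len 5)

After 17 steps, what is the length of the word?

12

[0] "00110"  (len 5)
[1] "0110"  (len 4)
[2] "110"  (len 3)
[3] "1010"  (len 4)
[4] "0101"  (len 4)
[5] "101"  (len 3)
[6] "011101"  (len 6)
[7] "11101"  (len 5)
[8] "11011"  (len 5)
[9] "101110"  (len 6)
[10] "011101101"  (len 9)
[11] "11101101"  (len 8)
[12] "11011011"  (len 8)
[13] "101101110"  (len 9)
[14] "011011101101"  (len 12)
[15] "11011101101"  (len 11)
[16] "10111011011"  (len 11)
[17] "011101101110"  (len 12)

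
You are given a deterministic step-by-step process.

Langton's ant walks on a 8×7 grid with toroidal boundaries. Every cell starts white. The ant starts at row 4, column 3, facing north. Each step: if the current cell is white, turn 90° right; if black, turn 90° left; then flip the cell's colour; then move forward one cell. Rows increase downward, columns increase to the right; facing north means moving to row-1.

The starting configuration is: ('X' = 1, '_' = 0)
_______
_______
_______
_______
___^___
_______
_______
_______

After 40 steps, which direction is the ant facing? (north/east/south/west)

gen 0: _______
_______
_______
_______
___^___
_______
_______
_______
gen 1: _______
_______
_______
_______
___X>__
_______
_______
_______
gen 2: _______
_______
_______
_______
___XX__
____v__
_______
_______
gen 3: _______
_______
_______
_______
___XX__
___<X__
_______
_______
gen 4: _______
_______
_______
_______
___^X__
___XX__
_______
_______
gen 5: _______
_______
_______
_______
__<_X__
___XX__
_______
_______
gen 6: _______
_______
_______
__^____
__X_X__
___XX__
_______
_______
gen 7: _______
_______
_______
__X>___
__X_X__
___XX__
_______
_______
gen 8: _______
_______
_______
__XX___
__XvX__
___XX__
_______
_______
gen 9: _______
_______
_______
__XX___
__<XX__
___XX__
_______
_______
gen 10: _______
_______
_______
__XX___
___XX__
__vXX__
_______
_______
gen 11: _______
_______
_______
__XX___
___XX__
_<XXX__
_______
_______
gen 12: _______
_______
_______
__XX___
_^_XX__
_XXXX__
_______
_______
gen 13: _______
_______
_______
__XX___
_X>XX__
_XXXX__
_______
_______
gen 14: _______
_______
_______
__XX___
_XXXX__
_XvXX__
_______
_______
gen 15: _______
_______
_______
__XX___
_XXXX__
_X_>X__
_______
_______
gen 16: _______
_______
_______
__XX___
_XX^X__
_X__X__
_______
_______
gen 17: _______
_______
_______
__XX___
_X<_X__
_X__X__
_______
_______
gen 18: _______
_______
_______
__XX___
_X__X__
_Xv_X__
_______
_______
gen 19: _______
_______
_______
__XX___
_X__X__
_<X_X__
_______
_______
gen 20: _______
_______
_______
__XX___
_X__X__
__X_X__
_v_____
_______
gen 21: _______
_______
_______
__XX___
_X__X__
__X_X__
<X_____
_______
gen 22: _______
_______
_______
__XX___
_X__X__
^_X_X__
XX_____
_______
gen 23: _______
_______
_______
__XX___
_X__X__
X>X_X__
XX_____
_______
gen 24: _______
_______
_______
__XX___
_X__X__
XXX_X__
Xv_____
_______
gen 25: _______
_______
_______
__XX___
_X__X__
XXX_X__
X_>____
_______
gen 26: _______
_______
_______
__XX___
_X__X__
XXX_X__
X_X____
__v____
gen 27: _______
_______
_______
__XX___
_X__X__
XXX_X__
X_X____
_<X____
gen 28: _______
_______
_______
__XX___
_X__X__
XXX_X__
X^X____
_XX____
gen 29: _______
_______
_______
__XX___
_X__X__
XXX_X__
XX>____
_XX____
gen 30: _______
_______
_______
__XX___
_X__X__
XX^_X__
XX_____
_XX____
gen 31: _______
_______
_______
__XX___
_X__X__
X<__X__
XX_____
_XX____
gen 32: _______
_______
_______
__XX___
_X__X__
X___X__
Xv_____
_XX____
gen 33: _______
_______
_______
__XX___
_X__X__
X___X__
X_>____
_XX____
gen 34: _______
_______
_______
__XX___
_X__X__
X___X__
X_X____
_Xv____
gen 35: _______
_______
_______
__XX___
_X__X__
X___X__
X_X____
_X_>___
gen 36: ___v___
_______
_______
__XX___
_X__X__
X___X__
X_X____
_X_X___
gen 37: __<X___
_______
_______
__XX___
_X__X__
X___X__
X_X____
_X_X___
gen 38: __XX___
_______
_______
__XX___
_X__X__
X___X__
X_X____
_X^X___
gen 39: __XX___
_______
_______
__XX___
_X__X__
X___X__
X_X____
_XX>___
gen 40: __XX___
_______
_______
__XX___
_X__X__
X___X__
X_X^___
_XX____

north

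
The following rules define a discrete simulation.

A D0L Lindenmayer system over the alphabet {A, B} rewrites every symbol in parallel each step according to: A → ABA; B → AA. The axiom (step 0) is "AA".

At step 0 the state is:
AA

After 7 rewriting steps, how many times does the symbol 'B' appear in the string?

656

t=0: AA
t=1: ABAABA
t=2: ABAAAABAABAAAABA
t=3: ABAAAABAABAABAABAAAABAABAAAABAABAABAABAAAABA
t=4: ABAAAABAABAABAABAAAABAABAAAABAABAAAABAABAAAABAABAABAABAAAABAABAAAABAABAABAABAAAABAABAAAABAABAAAABAABAAAABAABAABAABAAAABA
t=5: ABAAAABAABAABAABAAAABAABAAAABAABAAAABAABAAAABAABAABAABAAAA…AAAABAABAABAABAAAABAABAAAABAABAAAABAABAAAABAABAABAABAAAABA  (len 328)
t=6: ABAAAABAABAABAABAAAABAABAAAABAABAAAABAABAAAABAABAABAABAAAA…AAAABAABAABAABAAAABAABAAAABAABAAAABAABAAAABAABAABAABAAAABA  (len 896)
t=7: ABAAAABAABAABAABAAAABAABAAAABAABAAAABAABAAAABAABAABAABAAAA…AAAABAABAABAABAAAABAABAAAABAABAAAABAABAAAABAABAABAABAAAABA  (len 2448)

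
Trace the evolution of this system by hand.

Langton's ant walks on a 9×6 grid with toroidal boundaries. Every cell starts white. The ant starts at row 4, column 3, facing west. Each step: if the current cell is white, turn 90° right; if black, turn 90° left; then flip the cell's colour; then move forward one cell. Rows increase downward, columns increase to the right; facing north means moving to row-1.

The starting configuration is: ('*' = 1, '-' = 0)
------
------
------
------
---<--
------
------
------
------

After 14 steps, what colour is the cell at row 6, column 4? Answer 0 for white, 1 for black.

1

gen 0: ------
------
------
------
---<--
------
------
------
------
gen 1: ------
------
------
---^--
---*--
------
------
------
------
gen 2: ------
------
------
---*>-
---*--
------
------
------
------
gen 3: ------
------
------
---**-
---*v-
------
------
------
------
gen 4: ------
------
------
---**-
---<*-
------
------
------
------
gen 5: ------
------
------
---**-
----*-
---v--
------
------
------
gen 6: ------
------
------
---**-
----*-
--<*--
------
------
------
gen 7: ------
------
------
---**-
--^-*-
--**--
------
------
------
gen 8: ------
------
------
---**-
--*>*-
--**--
------
------
------
gen 9: ------
------
------
---**-
--***-
--*v--
------
------
------
gen 10: ------
------
------
---**-
--***-
--*->-
------
------
------
gen 11: ------
------
------
---**-
--***-
--*-*-
----v-
------
------
gen 12: ------
------
------
---**-
--***-
--*-*-
---<*-
------
------
gen 13: ------
------
------
---**-
--***-
--*^*-
---**-
------
------
gen 14: ------
------
------
---**-
--***-
--**>-
---**-
------
------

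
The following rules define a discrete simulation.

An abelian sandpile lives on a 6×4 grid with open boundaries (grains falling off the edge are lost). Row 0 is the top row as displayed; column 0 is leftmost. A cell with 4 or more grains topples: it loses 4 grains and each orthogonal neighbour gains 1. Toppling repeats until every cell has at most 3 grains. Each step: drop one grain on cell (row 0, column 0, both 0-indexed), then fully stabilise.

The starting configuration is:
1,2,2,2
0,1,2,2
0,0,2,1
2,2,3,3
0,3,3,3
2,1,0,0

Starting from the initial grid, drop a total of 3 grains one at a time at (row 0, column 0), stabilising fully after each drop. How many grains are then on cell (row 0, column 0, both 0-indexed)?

step 0: 1,2,2,2
0,1,2,2
0,0,2,1
2,2,3,3
0,3,3,3
2,1,0,0
step 1: 2,2,2,2
0,1,2,2
0,0,2,1
2,2,3,3
0,3,3,3
2,1,0,0
step 2: 3,2,2,2
0,1,2,2
0,0,2,1
2,2,3,3
0,3,3,3
2,1,0,0
step 3: 0,3,2,2
1,1,2,2
0,0,2,1
2,2,3,3
0,3,3,3
2,1,0,0

0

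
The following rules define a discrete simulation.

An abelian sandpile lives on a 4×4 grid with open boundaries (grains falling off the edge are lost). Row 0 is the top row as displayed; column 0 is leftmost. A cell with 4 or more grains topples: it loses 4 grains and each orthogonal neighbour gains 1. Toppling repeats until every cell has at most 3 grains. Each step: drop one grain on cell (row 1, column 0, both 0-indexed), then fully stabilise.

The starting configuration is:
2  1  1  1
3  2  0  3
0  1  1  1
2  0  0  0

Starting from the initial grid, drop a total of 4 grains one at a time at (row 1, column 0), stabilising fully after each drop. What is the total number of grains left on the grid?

21

gen 0: 2  1  1  1
3  2  0  3
0  1  1  1
2  0  0  0
gen 1: 3  1  1  1
0  3  0  3
1  1  1  1
2  0  0  0
gen 2: 3  1  1  1
1  3  0  3
1  1  1  1
2  0  0  0
gen 3: 3  1  1  1
2  3  0  3
1  1  1  1
2  0  0  0
gen 4: 3  1  1  1
3  3  0  3
1  1  1  1
2  0  0  0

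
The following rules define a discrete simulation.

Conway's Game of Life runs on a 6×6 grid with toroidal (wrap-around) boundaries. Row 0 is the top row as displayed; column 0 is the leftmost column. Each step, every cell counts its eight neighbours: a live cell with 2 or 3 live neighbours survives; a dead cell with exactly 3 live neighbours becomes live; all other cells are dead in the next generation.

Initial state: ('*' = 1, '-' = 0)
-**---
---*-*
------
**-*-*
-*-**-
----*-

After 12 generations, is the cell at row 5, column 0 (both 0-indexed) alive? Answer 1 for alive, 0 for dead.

1

gen 0: -**---
---*-*
------
**-*-*
-*-**-
----*-
gen 1: --***-
--*---
--*--*
**-*-*
-*-*--
-*--*-
gen 2: -**-*-
-**-*-
--****
-*-*-*
-*-*-*
-*--*-
gen 3: *---**
*-----
-----*
-*---*
-*-*-*
-*--**
gen 4: -*--*-
*---*-
-----*
--*--*
-*---*
-***--
gen 5: **--**
*---*-
*---**
----**
-*-**-
-*-**-
gen 6: -**---
---*--
*--*--
------
*-----
-*----
gen 7: -**---
-*-*--
------
------
------
***---
gen 8: ---*--
-*----
------
------
-*----
*-*---
gen 9: -**---
------
------
------
-*----
-**---
gen 10: -**---
------
------
------
-**---
*-----
gen 11: -*----
------
------
------
-*----
*-----
gen 12: ------
------
------
------
------
**----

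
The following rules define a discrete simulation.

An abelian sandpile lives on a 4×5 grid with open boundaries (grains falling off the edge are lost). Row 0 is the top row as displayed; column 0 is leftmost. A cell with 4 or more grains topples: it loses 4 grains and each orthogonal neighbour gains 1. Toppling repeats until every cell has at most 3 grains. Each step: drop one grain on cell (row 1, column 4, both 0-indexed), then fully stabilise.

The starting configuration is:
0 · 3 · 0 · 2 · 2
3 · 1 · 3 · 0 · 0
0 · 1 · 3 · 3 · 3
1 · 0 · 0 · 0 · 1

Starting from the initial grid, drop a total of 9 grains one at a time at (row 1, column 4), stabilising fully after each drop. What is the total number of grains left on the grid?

0) 0 · 3 · 0 · 2 · 2
3 · 1 · 3 · 0 · 0
0 · 1 · 3 · 3 · 3
1 · 0 · 0 · 0 · 1
1) 0 · 3 · 0 · 2 · 2
3 · 1 · 3 · 0 · 1
0 · 1 · 3 · 3 · 3
1 · 0 · 0 · 0 · 1
2) 0 · 3 · 0 · 2 · 2
3 · 1 · 3 · 0 · 2
0 · 1 · 3 · 3 · 3
1 · 0 · 0 · 0 · 1
3) 0 · 3 · 0 · 2 · 2
3 · 1 · 3 · 0 · 3
0 · 1 · 3 · 3 · 3
1 · 0 · 0 · 0 · 1
4) 0 · 3 · 1 · 2 · 3
3 · 2 · 0 · 3 · 1
0 · 2 · 1 · 1 · 1
1 · 0 · 1 · 1 · 2
5) 0 · 3 · 1 · 2 · 3
3 · 2 · 0 · 3 · 2
0 · 2 · 1 · 1 · 1
1 · 0 · 1 · 1 · 2
6) 0 · 3 · 1 · 2 · 3
3 · 2 · 0 · 3 · 3
0 · 2 · 1 · 1 · 1
1 · 0 · 1 · 1 · 2
7) 0 · 3 · 2 · 0 · 1
3 · 2 · 1 · 1 · 2
0 · 2 · 1 · 2 · 2
1 · 0 · 1 · 1 · 2
8) 0 · 3 · 2 · 0 · 1
3 · 2 · 1 · 1 · 3
0 · 2 · 1 · 2 · 2
1 · 0 · 1 · 1 · 2
9) 0 · 3 · 2 · 0 · 2
3 · 2 · 1 · 2 · 0
0 · 2 · 1 · 2 · 3
1 · 0 · 1 · 1 · 2

28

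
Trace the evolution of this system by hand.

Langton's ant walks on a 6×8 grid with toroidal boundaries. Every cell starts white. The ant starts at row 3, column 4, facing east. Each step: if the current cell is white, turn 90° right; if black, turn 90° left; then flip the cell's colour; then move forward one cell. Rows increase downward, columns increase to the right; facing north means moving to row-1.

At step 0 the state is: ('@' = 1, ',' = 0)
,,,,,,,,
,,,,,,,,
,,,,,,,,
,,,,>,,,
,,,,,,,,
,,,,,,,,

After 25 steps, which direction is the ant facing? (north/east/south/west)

gen 0: ,,,,,,,,
,,,,,,,,
,,,,,,,,
,,,,>,,,
,,,,,,,,
,,,,,,,,
gen 1: ,,,,,,,,
,,,,,,,,
,,,,,,,,
,,,,@,,,
,,,,v,,,
,,,,,,,,
gen 2: ,,,,,,,,
,,,,,,,,
,,,,,,,,
,,,,@,,,
,,,<@,,,
,,,,,,,,
gen 3: ,,,,,,,,
,,,,,,,,
,,,,,,,,
,,,^@,,,
,,,@@,,,
,,,,,,,,
gen 4: ,,,,,,,,
,,,,,,,,
,,,,,,,,
,,,@>,,,
,,,@@,,,
,,,,,,,,
gen 5: ,,,,,,,,
,,,,,,,,
,,,,^,,,
,,,@,,,,
,,,@@,,,
,,,,,,,,
gen 6: ,,,,,,,,
,,,,,,,,
,,,,@>,,
,,,@,,,,
,,,@@,,,
,,,,,,,,
gen 7: ,,,,,,,,
,,,,,,,,
,,,,@@,,
,,,@,v,,
,,,@@,,,
,,,,,,,,
gen 8: ,,,,,,,,
,,,,,,,,
,,,,@@,,
,,,@<@,,
,,,@@,,,
,,,,,,,,
gen 9: ,,,,,,,,
,,,,,,,,
,,,,^@,,
,,,@@@,,
,,,@@,,,
,,,,,,,,
gen 10: ,,,,,,,,
,,,,,,,,
,,,<,@,,
,,,@@@,,
,,,@@,,,
,,,,,,,,
gen 11: ,,,,,,,,
,,,^,,,,
,,,@,@,,
,,,@@@,,
,,,@@,,,
,,,,,,,,
gen 12: ,,,,,,,,
,,,@>,,,
,,,@,@,,
,,,@@@,,
,,,@@,,,
,,,,,,,,
gen 13: ,,,,,,,,
,,,@@,,,
,,,@v@,,
,,,@@@,,
,,,@@,,,
,,,,,,,,
gen 14: ,,,,,,,,
,,,@@,,,
,,,<@@,,
,,,@@@,,
,,,@@,,,
,,,,,,,,
gen 15: ,,,,,,,,
,,,@@,,,
,,,,@@,,
,,,v@@,,
,,,@@,,,
,,,,,,,,
gen 16: ,,,,,,,,
,,,@@,,,
,,,,@@,,
,,,,>@,,
,,,@@,,,
,,,,,,,,
gen 17: ,,,,,,,,
,,,@@,,,
,,,,^@,,
,,,,,@,,
,,,@@,,,
,,,,,,,,
gen 18: ,,,,,,,,
,,,@@,,,
,,,<,@,,
,,,,,@,,
,,,@@,,,
,,,,,,,,
gen 19: ,,,,,,,,
,,,^@,,,
,,,@,@,,
,,,,,@,,
,,,@@,,,
,,,,,,,,
gen 20: ,,,,,,,,
,,<,@,,,
,,,@,@,,
,,,,,@,,
,,,@@,,,
,,,,,,,,
gen 21: ,,^,,,,,
,,@,@,,,
,,,@,@,,
,,,,,@,,
,,,@@,,,
,,,,,,,,
gen 22: ,,@>,,,,
,,@,@,,,
,,,@,@,,
,,,,,@,,
,,,@@,,,
,,,,,,,,
gen 23: ,,@@,,,,
,,@v@,,,
,,,@,@,,
,,,,,@,,
,,,@@,,,
,,,,,,,,
gen 24: ,,@@,,,,
,,<@@,,,
,,,@,@,,
,,,,,@,,
,,,@@,,,
,,,,,,,,
gen 25: ,,@@,,,,
,,,@@,,,
,,v@,@,,
,,,,,@,,
,,,@@,,,
,,,,,,,,

south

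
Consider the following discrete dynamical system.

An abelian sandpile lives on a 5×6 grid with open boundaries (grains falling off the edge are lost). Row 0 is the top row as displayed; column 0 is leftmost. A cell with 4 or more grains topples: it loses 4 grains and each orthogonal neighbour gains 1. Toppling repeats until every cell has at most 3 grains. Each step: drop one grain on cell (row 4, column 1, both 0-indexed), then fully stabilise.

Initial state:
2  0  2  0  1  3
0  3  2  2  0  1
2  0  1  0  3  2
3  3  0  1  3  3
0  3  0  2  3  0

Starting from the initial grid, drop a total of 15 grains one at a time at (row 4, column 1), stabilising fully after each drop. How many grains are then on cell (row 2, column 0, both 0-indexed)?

t=0: 2  0  2  0  1  3
0  3  2  2  0  1
2  0  1  0  3  2
3  3  0  1  3  3
0  3  0  2  3  0
t=1: 2  0  2  0  1  3
0  3  2  2  0  1
3  1  1  0  3  2
0  1  1  1  3  3
2  1  1  2  3  0
t=2: 2  0  2  0  1  3
0  3  2  2  0  1
3  1  1  0  3  2
0  1  1  1  3  3
2  2  1  2  3  0
t=3: 2  0  2  0  1  3
0  3  2  2  0  1
3  1  1  0  3  2
0  1  1  1  3  3
2  3  1  2  3  0
t=4: 2  0  2  0  1  3
0  3  2  2  0  1
3  1  1  0  3  2
0  2  1  1  3  3
3  0  2  2  3  0
t=5: 2  0  2  0  1  3
0  3  2  2  0  1
3  1  1  0  3  2
0  2  1  1  3  3
3  1  2  2  3  0
t=6: 2  0  2  0  1  3
0  3  2  2  0  1
3  1  1  0  3  2
0  2  1  1  3  3
3  2  2  2  3  0
t=7: 2  0  2  0  1  3
0  3  2  2  0  1
3  1  1  0  3  2
0  2  1  1  3  3
3  3  2  2  3  0
t=8: 2  0  2  0  1  3
0  3  2  2  0  1
3  1  1  0  3  2
1  3  1  1  3  3
0  1  3  2  3  0
t=9: 2  0  2  0  1  3
0  3  2  2  0  1
3  1  1  0  3  2
1  3  1  1  3  3
0  2  3  2  3  0
t=10: 2  0  2  0  1  3
0  3  2  2  0  1
3  1  1  0  3  2
1  3  1  1  3  3
0  3  3  2  3  0
t=11: 2  0  2  0  1  3
0  3  2  2  0  1
3  2  1  0  3  2
2  0  3  1  3  3
1  2  0  3  3  0
t=12: 2  0  2  0  1  3
0  3  2  2  0  1
3  2  1  0  3  2
2  0  3  1  3  3
1  3  0  3  3  0
t=13: 2  0  2  0  1  3
0  3  2  2  0  1
3  2  1  0  3  2
2  1  3  1  3  3
2  0  1  3  3  0
t=14: 2  0  2  0  1  3
0  3  2  2  0  1
3  2  1  0  3  2
2  1  3  1  3  3
2  1  1  3  3  0
t=15: 2  0  2  0  1  3
0  3  2  2  0  1
3  2  1  0  3  2
2  1  3  1  3  3
2  2  1  3  3  0

3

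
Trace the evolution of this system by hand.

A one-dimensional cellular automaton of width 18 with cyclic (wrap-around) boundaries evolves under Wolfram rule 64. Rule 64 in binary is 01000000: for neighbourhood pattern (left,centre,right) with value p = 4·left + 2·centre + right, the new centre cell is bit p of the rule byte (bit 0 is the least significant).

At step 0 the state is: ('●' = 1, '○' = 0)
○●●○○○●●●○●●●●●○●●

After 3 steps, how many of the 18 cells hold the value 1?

0

[0] ○●●○○○●●●○●●●●●○●●
[1] ○○●○○○○○●○○○○○●○○●
[2] ○○○○○○○○○○○○○○○○○○
[3] ○○○○○○○○○○○○○○○○○○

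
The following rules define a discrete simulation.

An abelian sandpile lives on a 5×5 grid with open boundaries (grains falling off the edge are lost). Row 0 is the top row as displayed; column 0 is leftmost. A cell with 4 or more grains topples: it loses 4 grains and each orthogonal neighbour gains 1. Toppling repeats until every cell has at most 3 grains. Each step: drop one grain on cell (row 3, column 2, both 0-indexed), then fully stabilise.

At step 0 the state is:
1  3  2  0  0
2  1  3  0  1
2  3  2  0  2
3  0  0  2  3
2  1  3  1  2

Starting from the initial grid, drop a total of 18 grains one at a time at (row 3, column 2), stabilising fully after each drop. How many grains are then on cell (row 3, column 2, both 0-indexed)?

[0] 1  3  2  0  0
2  1  3  0  1
2  3  2  0  2
3  0  0  2  3
2  1  3  1  2
[1] 1  3  2  0  0
2  1  3  0  1
2  3  2  0  2
3  0  1  2  3
2  1  3  1  2
[2] 1  3  2  0  0
2  1  3  0  1
2  3  2  0  2
3  0  2  2  3
2  1  3  1  2
[3] 1  3  2  0  0
2  1  3  0  1
2  3  2  0  2
3  0  3  2  3
2  1  3  1  2
[4] 1  3  2  0  0
2  1  3  0  1
2  3  3  0  2
3  1  1  3  3
2  2  0  2  2
[5] 1  3  2  0  0
2  1  3  0  1
2  3  3  0  2
3  1  2  3  3
2  2  0  2  2
[6] 1  3  2  0  0
2  1  3  0  1
2  3  3  0  2
3  1  3  3  3
2  2  0  2  2
[7] 1  3  3  0  0
2  3  0  1  1
3  0  2  2  3
3  3  2  1  0
2  2  1  3  3
[8] 1  3  3  0  0
2  3  0  1  1
3  0  2  2  3
3  3  3  1  0
2  2  1  3  3
[9] 1  3  3  0  0
3  3  0  1  1
0  2  3  2  3
1  1  1  2  0
3  3  2  3  3
[10] 1  3  3  0  0
3  3  0  1  1
0  2  3  2  3
1  1  2  2  0
3  3  2  3  3
[11] 1  3  3  0  0
3  3  0  1  1
0  2  3  2  3
1  1  3  2  0
3  3  2  3  3
[12] 1  3  3  0  0
3  3  1  1  1
0  3  0  3  3
1  2  1  3  0
3  3  3  3  3
[13] 1  3  3  0  0
3  3  1  1  1
0  3  0  3  3
1  2  2  3  0
3  3  3  3  3
[14] 1  3  3  0  0
3  3  1  1  1
0  3  0  3  3
1  2  3  3  0
3  3  3  3  3
[15] 3  1  0  1  0
0  2  3  2  2
2  1  3  1  0
3  1  3  2  3
0  2  2  2  0
[16] 3  1  1  1  0
0  3  0  3  2
2  2  1  2  0
3  2  1  3  3
0  2  3  2  0
[17] 3  1  1  1  0
0  3  0  3  2
2  2  1  2  0
3  2  2  3  3
0  2  3  2  0
[18] 3  1  1  1  0
0  3  0  3  2
2  2  1  2  0
3  2  3  3  3
0  2  3  2  0

3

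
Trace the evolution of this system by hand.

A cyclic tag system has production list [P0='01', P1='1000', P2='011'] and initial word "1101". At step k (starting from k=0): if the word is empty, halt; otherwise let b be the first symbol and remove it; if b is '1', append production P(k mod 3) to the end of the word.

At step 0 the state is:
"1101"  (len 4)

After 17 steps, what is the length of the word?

k=0  "1101"  (len 4)
k=1  "10101"  (len 5)
k=2  "01011000"  (len 8)
k=3  "1011000"  (len 7)
k=4  "01100001"  (len 8)
k=5  "1100001"  (len 7)
k=6  "100001011"  (len 9)
k=7  "0000101101"  (len 10)
k=8  "000101101"  (len 9)
k=9  "00101101"  (len 8)
k=10  "0101101"  (len 7)
k=11  "101101"  (len 6)
k=12  "01101011"  (len 8)
k=13  "1101011"  (len 7)
k=14  "1010111000"  (len 10)
k=15  "010111000011"  (len 12)
k=16  "10111000011"  (len 11)
k=17  "01110000111000"  (len 14)

14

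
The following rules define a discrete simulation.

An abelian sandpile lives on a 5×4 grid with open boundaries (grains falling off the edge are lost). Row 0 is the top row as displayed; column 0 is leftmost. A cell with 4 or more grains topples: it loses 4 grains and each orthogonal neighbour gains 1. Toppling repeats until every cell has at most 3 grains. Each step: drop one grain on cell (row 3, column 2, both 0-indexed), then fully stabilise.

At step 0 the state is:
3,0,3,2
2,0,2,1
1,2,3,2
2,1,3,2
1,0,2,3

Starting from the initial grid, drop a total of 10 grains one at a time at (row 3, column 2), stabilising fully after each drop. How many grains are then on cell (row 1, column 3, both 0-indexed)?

3

step 0: 3,0,3,2
2,0,2,1
1,2,3,2
2,1,3,2
1,0,2,3
step 1: 3,0,3,2
2,0,3,1
1,3,0,3
2,2,1,3
1,0,3,3
step 2: 3,0,3,2
2,0,3,1
1,3,0,3
2,2,2,3
1,0,3,3
step 3: 3,0,3,2
2,0,3,1
1,3,0,3
2,2,3,3
1,0,3,3
step 4: 3,0,3,2
2,0,3,2
1,3,2,0
2,3,2,2
1,1,1,1
step 5: 3,0,3,2
2,0,3,2
1,3,2,0
2,3,3,2
1,1,1,1
step 6: 3,1,0,3
2,2,1,3
2,1,1,1
3,1,2,3
1,2,2,1
step 7: 3,1,0,3
2,2,1,3
2,1,1,1
3,1,3,3
1,2,2,1
step 8: 3,1,0,3
2,2,1,3
2,1,2,2
3,2,1,0
1,2,3,2
step 9: 3,1,0,3
2,2,1,3
2,1,2,2
3,2,2,0
1,2,3,2
step 10: 3,1,0,3
2,2,1,3
2,1,2,2
3,2,3,0
1,2,3,2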